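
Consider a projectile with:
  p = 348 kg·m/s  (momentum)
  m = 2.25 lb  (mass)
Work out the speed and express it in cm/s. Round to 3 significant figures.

34100 cm/s

Rearranging: v = p/m.
p = 348 kg·m/s; m = 2.25 lb = 1.021 kg.
v = 341.0 m/s
341.0 m/s × (1 cm/s / 0.01000 m/s) = 34098 cm/s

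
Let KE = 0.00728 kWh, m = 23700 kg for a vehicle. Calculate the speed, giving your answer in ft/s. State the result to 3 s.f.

4.88 ft/s

Rearranging: v = √(2·KE/m).
KE = 0.00728 kWh = 26208 J; m = 23700 kg.
v = 1.487 m/s
1.487 m/s × (1 ft/s / 0.3048 m/s) = 4.879 ft/s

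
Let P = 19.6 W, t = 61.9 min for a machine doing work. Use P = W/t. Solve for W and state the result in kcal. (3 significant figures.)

17.4 kcal

Rearranging: W = P·t.
P = 19.6 W; t = 61.9 min = 3714 s.
W = 72794 J
72794 J × (1 kcal / 4184 J) = 17.40 kcal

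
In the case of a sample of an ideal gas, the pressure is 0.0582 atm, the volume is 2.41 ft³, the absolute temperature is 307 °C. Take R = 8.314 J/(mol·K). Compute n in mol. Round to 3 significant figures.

Solving PV = nRT for n: n = PV/(RT).
P = 0.0582 atm = 5897 Pa; V = 2.41 ft³ = 0.06824 m³; T = 307 °C = 580.1 K; R = 8.314 J/(mol·K).
n = 0.08344 mol

0.0834 mol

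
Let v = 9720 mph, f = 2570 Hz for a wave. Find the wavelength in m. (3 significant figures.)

1.69 m

Rearranging: λ = v/f.
v = 9720 mph = 4345 m/s; f = 2570 Hz.
λ = 1.691 m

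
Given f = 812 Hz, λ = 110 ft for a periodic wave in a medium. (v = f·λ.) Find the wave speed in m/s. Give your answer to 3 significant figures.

Directly: v = fλ.
f = 812 Hz; λ = 110 ft = 33.53 m.
v = 27225 m/s

27200 m/s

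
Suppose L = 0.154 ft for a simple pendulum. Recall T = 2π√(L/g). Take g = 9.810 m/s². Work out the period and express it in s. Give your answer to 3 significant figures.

Directly: T = 2π√(L/g).
L = 0.154 ft = 0.04694 m; g = 9.810 m/s².
T = 0.4346 s

0.435 s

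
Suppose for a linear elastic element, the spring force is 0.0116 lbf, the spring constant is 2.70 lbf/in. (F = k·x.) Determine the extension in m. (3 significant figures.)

1.09×10^-4 m

From Hooke's law: x = F/k.
F = 0.0116 lbf = 0.05160 N; k = 2.70 lbf/in = 472.8 N/m.
x = 1.091×10^-4 m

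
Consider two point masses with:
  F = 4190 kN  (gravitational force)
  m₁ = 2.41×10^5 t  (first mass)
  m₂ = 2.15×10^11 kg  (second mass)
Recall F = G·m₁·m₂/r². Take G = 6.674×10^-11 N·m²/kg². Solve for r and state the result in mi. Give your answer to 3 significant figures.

0.0179 mi

Solving F = G·m₁·m₂/r² for r: r = √(G·m₁m₂/F).
F = 4190 kN = 4.190×10^6 N; m₁ = 2.41×10^5 t = 2.410×10^8 kg; m₂ = 2.15×10^11 kg; G = 6.674×10^-11 N·m²/kg².
r = 28.73 m
28.73 m × (1 mi / 1609 m) = 0.01785 mi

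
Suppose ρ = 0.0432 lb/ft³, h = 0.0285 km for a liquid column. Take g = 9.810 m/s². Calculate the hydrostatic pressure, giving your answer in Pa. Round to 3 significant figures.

Directly: P = ρgh.
ρ = 0.0432 lb/ft³ = 0.6920 kg/m³; h = 0.0285 km = 28.50 m; g = 9.810 m/s².
P = 193.5 Pa

193 Pa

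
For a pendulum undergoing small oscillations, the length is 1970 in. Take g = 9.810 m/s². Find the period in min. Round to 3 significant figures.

T is given directly by: T = 2π√(L/g).
L = 1970 in = 50.04 m; g = 9.810 m/s².
T = 14.19 s
14.19 s × (1 min / 60.00 s) = 0.2365 min

0.237 min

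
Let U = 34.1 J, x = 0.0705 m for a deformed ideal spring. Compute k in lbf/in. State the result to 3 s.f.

78.4 lbf/in

Rearranging: k = 2U/x².
U = 34.1 J; x = 0.0705 m.
k = 13722 N/m
13722 N/m × (1 lbf/in / 175.1 N/m) = 78.35 lbf/in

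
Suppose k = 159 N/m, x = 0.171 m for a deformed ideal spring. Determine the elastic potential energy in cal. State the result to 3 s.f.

0.556 cal

U is given directly by: U = ½kx².
k = 159 N/m; x = 0.171 m.
U = 2.325 J  (the unit combination reduces to kg·m²/s² = J)
2.325 J × (1 cal / 4.184 J) = 0.5556 cal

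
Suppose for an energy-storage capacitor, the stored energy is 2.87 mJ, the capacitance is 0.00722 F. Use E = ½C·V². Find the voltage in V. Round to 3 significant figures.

Solving E = ½C·V² for V: V = √(2E/C).
E = 2.87 mJ = 0.002870 J; C = 0.00722 F.
V = 0.8916 V

0.892 V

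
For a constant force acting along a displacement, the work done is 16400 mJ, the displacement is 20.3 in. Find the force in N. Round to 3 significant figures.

31.8 N

Rearranging: F = W/d.
W = 16400 mJ = 16.40 J; d = 20.3 in = 0.5156 m.
F = 31.81 N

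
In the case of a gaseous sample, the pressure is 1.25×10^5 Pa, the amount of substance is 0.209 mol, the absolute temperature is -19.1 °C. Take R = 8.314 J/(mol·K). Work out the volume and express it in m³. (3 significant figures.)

Rearranging PV = nRT for V: V = nRT/P.
P = 1.25×10^5 Pa; n = 0.209 mol; T = -19.1 °C = 254.0 K; R = 8.314 J/(mol·K).
V = 0.003532 m³

0.00353 m³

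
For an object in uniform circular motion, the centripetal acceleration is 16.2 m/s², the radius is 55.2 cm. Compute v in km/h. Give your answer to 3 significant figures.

10.8 km/h

Rearranging a = v²/r for v: v = √(a·r).
a = 16.2 m/s²; r = 55.2 cm = 0.5520 m.
v = 2.990 m/s
2.990 m/s × (1 km/h / 0.2778 m/s) = 10.77 km/h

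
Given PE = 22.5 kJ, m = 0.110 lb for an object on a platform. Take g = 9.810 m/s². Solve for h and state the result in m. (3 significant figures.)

46000 m

Rearranging PE = m·g·h for h: h = PE/(m·g).
PE = 22.5 kJ = 22500 J; m = 0.110 lb = 0.04990 kg; g = 9.810 m/s².
h = 45968 m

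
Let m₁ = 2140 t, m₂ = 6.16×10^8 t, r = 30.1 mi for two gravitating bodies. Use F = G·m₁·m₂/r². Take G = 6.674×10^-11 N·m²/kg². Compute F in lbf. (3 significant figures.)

0.00843 lbf

F is given directly by: F = Gm₁m₂/r².
m₁ = 2140 t = 2.140×10^6 kg; m₂ = 6.16×10^8 t = 6.160×10^11 kg; r = 30.1 mi = 48441 m; G = 6.674×10^-11 N·m²/kg².
F = 0.03749 N
0.03749 N × (1 lbf / 4.448 N) = 0.008429 lbf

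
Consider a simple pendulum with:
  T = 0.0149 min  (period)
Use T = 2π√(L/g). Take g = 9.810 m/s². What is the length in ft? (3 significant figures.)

0.652 ft

Rearranging: L = g·(T/2π)².
T = 0.0149 min = 0.8940 s; g = 9.810 m/s².
L = 0.1986 m
0.1986 m × (1 ft / 0.3048 m) = 0.6516 ft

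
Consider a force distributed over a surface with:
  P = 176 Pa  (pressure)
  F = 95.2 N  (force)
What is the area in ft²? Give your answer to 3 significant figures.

5.82 ft²

Solving P = F/A for A: A = F/P.
P = 176 Pa; F = 95.2 N.
A = 0.5409 m²
0.5409 m² × (1 ft² / 0.09290 m²) = 5.822 ft²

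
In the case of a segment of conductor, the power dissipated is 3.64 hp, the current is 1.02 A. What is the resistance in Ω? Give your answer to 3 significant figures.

2610 Ω

Rearranging: R = P/I².
P = 3.64 hp = 2714 W; I = 1.02 A.
R = 2609 Ω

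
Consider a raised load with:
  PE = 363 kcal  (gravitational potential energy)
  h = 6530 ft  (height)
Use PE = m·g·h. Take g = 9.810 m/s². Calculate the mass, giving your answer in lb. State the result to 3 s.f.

Rearranging: m = PE/(g·h).
PE = 363 kcal = 1.519×10^6 J; h = 6530 ft = 1990 m; g = 9.810 m/s².
m = 77.79 kg
77.79 kg × (1 lb / 0.4536 kg) = 171.5 lb

171 lb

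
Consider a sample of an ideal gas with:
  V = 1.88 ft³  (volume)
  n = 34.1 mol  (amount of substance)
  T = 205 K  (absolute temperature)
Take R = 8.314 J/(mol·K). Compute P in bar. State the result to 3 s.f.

From the ideal-gas law: P = nRT/V.
V = 1.88 ft³ = 0.05324 m³; n = 34.1 mol; T = 205 K; R = 8.314 J/(mol·K).
P = 1.092×10^6 Pa
1.092×10^6 Pa × (1 bar / 1.000×10^5 Pa) = 10.92 bar

10.9 bar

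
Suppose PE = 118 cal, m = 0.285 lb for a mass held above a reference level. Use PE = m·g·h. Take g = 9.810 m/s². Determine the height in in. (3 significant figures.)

Rearranging: h = PE/(m·g).
PE = 118 cal = 493.7 J; m = 0.285 lb = 0.1293 kg; g = 9.810 m/s².
h = 389.3 m
389.3 m × (1 in / 0.02540 m) = 15327 in

15300 in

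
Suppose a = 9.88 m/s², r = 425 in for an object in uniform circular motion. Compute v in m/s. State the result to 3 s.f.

10.3 m/s

Solving a = v²/r for v: v = √(a·r).
a = 9.88 m/s²; r = 425 in = 10.79 m.
v = 10.33 m/s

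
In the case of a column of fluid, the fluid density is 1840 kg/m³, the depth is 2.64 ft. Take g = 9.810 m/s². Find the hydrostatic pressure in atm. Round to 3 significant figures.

Directly: P = ρgh.
ρ = 1840 kg/m³; h = 2.64 ft = 0.8047 m; g = 9.810 m/s².
P = 14525 Pa
14525 Pa × (1 atm / 1.013×10^5 Pa) = 0.1433 atm

0.143 atm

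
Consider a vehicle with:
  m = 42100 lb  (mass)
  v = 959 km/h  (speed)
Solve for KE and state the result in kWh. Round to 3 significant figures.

Directly: KE = ½mv².
m = 42100 lb = 19096 kg; v = 959 km/h = 266.4 m/s.
KE = 6.776×10^8 J  (the unit combination reduces to kg·m²/s² = J)
6.776×10^8 J × (1 kWh / 3.600×10^6 J) = 188.2 kWh

188 kWh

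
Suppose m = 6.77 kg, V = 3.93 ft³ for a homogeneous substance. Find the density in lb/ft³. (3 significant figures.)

Directly: ρ = m/V.
m = 6.77 kg; V = 3.93 ft³ = 0.1113 m³.
ρ = 60.83 kg/m³
60.83 kg/m³ × (1 lb/ft³ / 16.02 kg/m³) = 3.798 lb/ft³

3.80 lb/ft³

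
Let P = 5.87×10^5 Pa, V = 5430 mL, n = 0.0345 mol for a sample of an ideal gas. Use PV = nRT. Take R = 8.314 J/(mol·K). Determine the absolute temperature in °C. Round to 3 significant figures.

10800 °C

From the ideal-gas law: T = PV/(nR).
P = 5.87×10^5 Pa; V = 5430 mL = 0.005430 m³; n = 0.0345 mol; R = 8.314 J/(mol·K).
T = 11112 K
11112 K − 273.15 = 10839 °C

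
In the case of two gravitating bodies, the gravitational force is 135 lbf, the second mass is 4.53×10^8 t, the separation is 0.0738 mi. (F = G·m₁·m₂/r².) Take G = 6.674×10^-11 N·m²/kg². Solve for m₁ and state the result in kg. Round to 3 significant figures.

2.80×10^5 kg

From Newton's law of gravitation: m₁ = F·r²/(G·m₂).
F = 135 lbf = 600.5 N; m₂ = 4.53×10^8 t = 4.530×10^11 kg; r = 0.0738 mi = 118.8 m; G = 6.674×10^-11 N·m²/kg².
m₁ = 2.802×10^5 kg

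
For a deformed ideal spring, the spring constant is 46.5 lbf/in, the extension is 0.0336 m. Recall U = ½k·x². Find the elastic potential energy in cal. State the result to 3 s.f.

Directly: U = ½kx².
k = 46.5 lbf/in = 8143 N/m; x = 0.0336 m.
U = 4.597 J
4.597 J × (1 cal / 4.184 J) = 1.099 cal

1.10 cal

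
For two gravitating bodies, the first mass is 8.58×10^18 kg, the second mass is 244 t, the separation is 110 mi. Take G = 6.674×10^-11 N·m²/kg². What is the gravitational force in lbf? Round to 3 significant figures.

1000 lbf

From Newton's law of gravitation: F = Gm₁m₂/r².
m₁ = 8.58×10^18 kg; m₂ = 244 t = 2.440×10^5 kg; r = 110 mi = 1.770×10^5 m; G = 6.674×10^-11 N·m²/kg².
F = 4458 N
4458 N × (1 lbf / 4.448 N) = 1002 lbf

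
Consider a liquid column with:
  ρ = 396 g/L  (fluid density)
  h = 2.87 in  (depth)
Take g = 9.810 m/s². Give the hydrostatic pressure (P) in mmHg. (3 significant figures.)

2.12 mmHg

Directly: P = ρgh.
ρ = 396 g/L = 396.0 kg/m³; h = 2.87 in = 0.07290 m; g = 9.810 m/s².
P = 283.2 Pa  (the unit combination reduces to kg/(m·s²) = Pa)
283.2 Pa × (1 mmHg / 133.3 Pa) = 2.124 mmHg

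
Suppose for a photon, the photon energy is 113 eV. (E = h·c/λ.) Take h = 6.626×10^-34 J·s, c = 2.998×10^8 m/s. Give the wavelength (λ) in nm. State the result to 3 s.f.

11.0 nm

Rearranging: λ = hc/E.
E = 113 eV = 1.810×10^-17 J; h = 6.626×10^-34 J·s; c = 2.998×10^8 m/s.
λ = 1.097×10^-8 m
1.097×10^-8 m × (1 nm / 1.000×10^-9 m) = 10.97 nm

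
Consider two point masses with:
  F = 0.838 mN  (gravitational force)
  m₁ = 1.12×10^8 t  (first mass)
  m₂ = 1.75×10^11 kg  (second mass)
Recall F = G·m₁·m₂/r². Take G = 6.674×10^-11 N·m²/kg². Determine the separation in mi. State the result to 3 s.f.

From Newton's law of gravitation: r = √(G·m₁m₂/F).
F = 0.838 mN = 8.380×10^-4 N; m₁ = 1.12×10^8 t = 1.120×10^11 kg; m₂ = 1.75×10^11 kg; G = 6.674×10^-11 N·m²/kg².
r = 3.951×10^7 m
3.951×10^7 m × (1 mi / 1609 m) = 24550 mi

24500 mi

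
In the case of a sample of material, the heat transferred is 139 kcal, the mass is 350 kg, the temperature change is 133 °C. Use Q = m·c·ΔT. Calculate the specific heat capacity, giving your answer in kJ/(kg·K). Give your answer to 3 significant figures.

0.0125 kJ/(kg·K)

Rearranging: c = Q/(m·ΔT).
Q = 139 kcal = 5.816×10^5 J; m = 350 kg; ΔT = 133 °C = 133.0 K.
c = 12.49 J/(kg·K)
12.49 J/(kg·K) × (1 kJ/(kg·K) / 1000 J/(kg·K)) = 0.01249 kJ/(kg·K)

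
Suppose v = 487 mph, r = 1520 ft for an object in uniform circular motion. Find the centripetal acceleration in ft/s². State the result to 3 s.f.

Directly: a = v²/r.
v = 487 mph = 217.7 m/s; r = 1520 ft = 463.3 m.
a = 102.3 m/s²
102.3 m/s² × (1 ft/s² / 0.3048 m/s²) = 335.6 ft/s²

336 ft/s²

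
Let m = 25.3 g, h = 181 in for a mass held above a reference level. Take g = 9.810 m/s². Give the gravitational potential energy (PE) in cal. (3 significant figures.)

PE is given directly by: PE = mgh.
m = 25.3 g = 0.02530 kg; h = 181 in = 4.597 m; g = 9.810 m/s².
PE = 1.141 J
1.141 J × (1 cal / 4.184 J) = 0.2727 cal

0.273 cal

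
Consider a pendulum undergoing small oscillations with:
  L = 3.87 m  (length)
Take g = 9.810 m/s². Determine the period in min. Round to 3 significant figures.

Directly: T = 2π√(L/g).
L = 3.87 m; g = 9.810 m/s².
T = 3.946 s
3.946 s × (1 min / 60.00 s) = 0.06577 min

0.0658 min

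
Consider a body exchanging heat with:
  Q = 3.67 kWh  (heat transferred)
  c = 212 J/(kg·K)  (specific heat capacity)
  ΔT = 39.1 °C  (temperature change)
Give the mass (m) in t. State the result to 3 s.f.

1.59 t

Rearranging: m = Q/(c·ΔT).
Q = 3.67 kWh = 1.321×10^7 J; c = 212 J/(kg·K); ΔT = 39.1 °C = 39.10 K.
m = 1594 kg
1594 kg × (1 t / 1000 kg) = 1.594 t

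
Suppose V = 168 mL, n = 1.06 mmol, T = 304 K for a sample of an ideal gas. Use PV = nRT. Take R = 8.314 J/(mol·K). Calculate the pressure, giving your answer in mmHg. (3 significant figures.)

120 mmHg

From the ideal-gas law: P = nRT/V.
V = 168 mL = 1.680×10^-4 m³; n = 1.06 mmol = 0.001060 mol; T = 304 K; R = 8.314 J/(mol·K).
P = 15947 Pa  (the unit combination reduces to kg/(m·s²) = Pa)
15947 Pa × (1 mmHg / 133.3 Pa) = 119.6 mmHg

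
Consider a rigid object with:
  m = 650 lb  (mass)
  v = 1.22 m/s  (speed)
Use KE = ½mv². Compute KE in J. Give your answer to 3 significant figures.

Directly: KE = ½mv².
m = 650 lb = 294.8 kg; v = 1.22 m/s.
KE = 219.4 J  (the unit combination reduces to kg·m²/s² = J)

219 J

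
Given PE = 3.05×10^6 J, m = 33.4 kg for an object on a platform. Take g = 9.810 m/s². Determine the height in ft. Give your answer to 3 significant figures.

Solving PE = m·g·h for h: h = PE/(m·g).
PE = 3.05×10^6 J; m = 33.4 kg; g = 9.810 m/s².
h = 9309 m
9309 m × (1 ft / 0.3048 m) = 30540 ft

30500 ft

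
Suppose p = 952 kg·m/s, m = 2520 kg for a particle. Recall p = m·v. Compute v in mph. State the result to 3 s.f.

0.845 mph

Solving p = m·v for v: v = p/m.
p = 952 kg·m/s; m = 2520 kg.
v = 0.3778 m/s
0.3778 m/s × (1 mph / 0.4470 m/s) = 0.8451 mph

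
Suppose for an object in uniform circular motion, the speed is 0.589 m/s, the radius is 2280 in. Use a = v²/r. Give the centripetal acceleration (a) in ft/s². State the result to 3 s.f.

0.0197 ft/s²

Directly: a = v²/r.
v = 0.589 m/s; r = 2280 in = 57.91 m.
a = 0.005990 m/s²
0.005990 m/s² × (1 ft/s² / 0.3048 m/s²) = 0.01965 ft/s²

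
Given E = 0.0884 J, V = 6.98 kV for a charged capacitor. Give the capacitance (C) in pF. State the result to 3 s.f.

3630 pF

Rearranging: C = 2E/V².
E = 0.0884 J; V = 6.98 kV = 6980 V.
C = 3.629×10^-9 F
3.629×10^-9 F × (1 pF / 1.000×10^-12 F) = 3629 pF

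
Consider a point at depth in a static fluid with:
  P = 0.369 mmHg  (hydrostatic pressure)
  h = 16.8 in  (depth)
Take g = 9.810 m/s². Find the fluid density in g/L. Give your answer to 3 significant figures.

Rearranging: ρ = P/(g·h).
P = 0.369 mmHg = 49.20 Pa; h = 16.8 in = 0.4267 m; g = 9.810 m/s².
ρ = 11.75 kg/m³
Since 1 g/L = 1 kg/m³, 11.75 g/L.

11.8 g/L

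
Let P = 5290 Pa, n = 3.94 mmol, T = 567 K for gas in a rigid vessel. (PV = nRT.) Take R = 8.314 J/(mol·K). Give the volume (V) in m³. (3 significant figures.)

From the ideal-gas law: V = nRT/P.
P = 5290 Pa; n = 3.94 mmol = 0.003940 mol; T = 567 K; R = 8.314 J/(mol·K).
V = 0.003511 m³

0.00351 m³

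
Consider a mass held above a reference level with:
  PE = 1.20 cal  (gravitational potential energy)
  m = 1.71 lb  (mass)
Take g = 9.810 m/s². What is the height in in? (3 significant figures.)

Rearranging PE = m·g·h for h: h = PE/(m·g).
PE = 1.20 cal = 5.021 J; m = 1.71 lb = 0.7756 kg; g = 9.810 m/s².
h = 0.6598 m
0.6598 m × (1 in / 0.02540 m) = 25.98 in

26.0 in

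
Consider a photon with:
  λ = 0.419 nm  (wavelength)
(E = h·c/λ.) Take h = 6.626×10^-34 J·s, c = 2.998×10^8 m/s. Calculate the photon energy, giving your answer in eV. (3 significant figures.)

2960 eV

E is given directly by: E = hc/λ.
λ = 0.419 nm = 4.190×10^-10 m; h = 6.626×10^-34 J·s; c = 2.998×10^8 m/s.
E = 4.741×10^-16 J
4.741×10^-16 J × (1 eV / 1.602×10^-19 J) = 2959 eV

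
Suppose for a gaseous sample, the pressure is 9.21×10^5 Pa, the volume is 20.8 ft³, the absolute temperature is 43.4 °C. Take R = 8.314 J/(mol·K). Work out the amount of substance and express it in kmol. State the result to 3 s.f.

0.206 kmol

From the ideal-gas law: n = PV/(RT).
P = 9.21×10^5 Pa; V = 20.8 ft³ = 0.5890 m³; T = 43.4 °C = 316.5 K; R = 8.314 J/(mol·K).
n = 206.1 mol
206.1 mol × (1 kmol / 1000 mol) = 0.2061 kmol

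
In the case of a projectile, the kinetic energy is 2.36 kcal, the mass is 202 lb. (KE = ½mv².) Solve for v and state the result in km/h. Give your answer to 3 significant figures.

52.9 km/h

Rearranging KE = ½mv² for v: v = √(2·KE/m).
KE = 2.36 kcal = 9874 J; m = 202 lb = 91.63 kg.
v = 14.68 m/s
14.68 m/s × (1 km/h / 0.2778 m/s) = 52.85 km/h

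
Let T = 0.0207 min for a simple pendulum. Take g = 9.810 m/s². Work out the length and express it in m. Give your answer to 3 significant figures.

0.383 m

Solving T = 2π√(L/g) for L: L = g·(T/2π)².
T = 0.0207 min = 1.242 s; g = 9.810 m/s².
L = 0.3833 m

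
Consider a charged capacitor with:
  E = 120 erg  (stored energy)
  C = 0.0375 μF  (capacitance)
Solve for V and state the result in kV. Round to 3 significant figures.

0.0253 kV

Rearranging E = ½C·V² for V: V = √(2E/C).
E = 120 erg = 1.200×10^-5 J; C = 0.0375 μF = 3.750×10^-8 F.
V = 25.30 V  (the unit combination reduces to kg·m²/(A·s³) = V)
25.30 V × (1 kV / 1000 V) = 0.02530 kV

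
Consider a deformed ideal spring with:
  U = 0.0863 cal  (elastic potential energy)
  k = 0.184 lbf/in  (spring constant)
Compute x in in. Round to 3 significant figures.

5.89 in

Solving U = ½k·x² for x: x = √(2U/k).
U = 0.0863 cal = 0.3611 J; k = 0.184 lbf/in = 32.22 N/m.
x = 0.1497 m
0.1497 m × (1 in / 0.02540 m) = 5.894 in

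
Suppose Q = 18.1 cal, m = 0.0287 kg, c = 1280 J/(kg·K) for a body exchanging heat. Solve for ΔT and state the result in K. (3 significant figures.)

2.06 K

Rearranging: ΔT = Q/(m·c).
Q = 18.1 cal = 75.73 J; m = 0.0287 kg; c = 1280 J/(kg·K).
ΔT = 2.061 K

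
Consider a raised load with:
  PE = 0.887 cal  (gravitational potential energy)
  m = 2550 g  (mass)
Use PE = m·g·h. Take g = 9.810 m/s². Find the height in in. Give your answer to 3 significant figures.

5.84 in

Rearranging: h = PE/(m·g).
PE = 0.887 cal = 3.711 J; m = 2550 g = 2.550 kg; g = 9.810 m/s².
h = 0.1484 m
0.1484 m × (1 in / 0.02540 m) = 5.841 in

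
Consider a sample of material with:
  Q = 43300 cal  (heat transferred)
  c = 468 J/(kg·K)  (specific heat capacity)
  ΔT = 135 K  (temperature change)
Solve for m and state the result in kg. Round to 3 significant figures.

Rearranging: m = Q/(c·ΔT).
Q = 43300 cal = 1.812×10^5 J; c = 468 J/(kg·K); ΔT = 135 K.
m = 2.867 kg

2.87 kg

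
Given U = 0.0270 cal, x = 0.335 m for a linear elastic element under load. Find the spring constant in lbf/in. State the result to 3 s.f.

Rearranging: k = 2U/x².
U = 0.0270 cal = 0.1130 J; x = 0.335 m.
k = 2.013 N/m
2.013 N/m × (1 lbf/in / 175.1 N/m) = 0.01150 lbf/in

0.0115 lbf/in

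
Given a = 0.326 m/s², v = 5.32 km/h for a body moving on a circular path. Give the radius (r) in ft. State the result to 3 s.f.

22.0 ft

Rearranging a = v²/r for r: r = v²/a.
a = 0.326 m/s²; v = 5.32 km/h = 1.478 m/s.
r = 6.699 m
6.699 m × (1 ft / 0.3048 m) = 21.98 ft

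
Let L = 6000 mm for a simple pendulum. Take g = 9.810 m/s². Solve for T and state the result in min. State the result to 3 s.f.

T is given directly by: T = 2π√(L/g).
L = 6000 mm = 6.000 m; g = 9.810 m/s².
T = 4.914 s
4.914 s × (1 min / 60.00 s) = 0.08190 min

0.0819 min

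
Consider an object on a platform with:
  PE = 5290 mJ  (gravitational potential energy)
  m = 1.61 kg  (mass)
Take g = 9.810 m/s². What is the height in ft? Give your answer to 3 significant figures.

1.10 ft

Solving PE = m·g·h for h: h = PE/(m·g).
PE = 5290 mJ = 5.290 J; m = 1.61 kg; g = 9.810 m/s².
h = 0.3349 m
0.3349 m × (1 ft / 0.3048 m) = 1.099 ft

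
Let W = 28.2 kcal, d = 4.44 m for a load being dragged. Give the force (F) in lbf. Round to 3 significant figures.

5970 lbf

Rearranging W = F·d for F: F = W/d.
W = 28.2 kcal = 1.180×10^5 J; d = 4.44 m.
F = 26574 N
26574 N × (1 lbf / 4.448 N) = 5974 lbf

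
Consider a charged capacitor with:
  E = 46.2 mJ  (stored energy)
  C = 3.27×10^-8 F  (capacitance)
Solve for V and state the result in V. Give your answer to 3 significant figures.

Solving E = ½C·V² for V: V = √(2E/C).
E = 46.2 mJ = 0.04620 J; C = 3.27×10^-8 F.
V = 1681 V

1680 V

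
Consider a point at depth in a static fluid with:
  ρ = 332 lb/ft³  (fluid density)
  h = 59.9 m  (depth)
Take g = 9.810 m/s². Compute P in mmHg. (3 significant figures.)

23400 mmHg

P is given directly by: P = ρgh.
ρ = 332 lb/ft³ = 5318 kg/m³; h = 59.9 m; g = 9.810 m/s².
P = 3.125×10^6 Pa
3.125×10^6 Pa × (1 mmHg / 133.3 Pa) = 23440 mmHg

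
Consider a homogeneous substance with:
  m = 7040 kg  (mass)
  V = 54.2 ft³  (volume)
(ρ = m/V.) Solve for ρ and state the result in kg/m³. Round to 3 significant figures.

4590 kg/m³

ρ is given directly by: ρ = m/V.
m = 7040 kg; V = 54.2 ft³ = 1.535 m³.
ρ = 4587 kg/m³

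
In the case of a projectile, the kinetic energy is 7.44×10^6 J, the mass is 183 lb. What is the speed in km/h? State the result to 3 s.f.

1520 km/h

Rearranging KE = ½mv² for v: v = √(2·KE/m).
KE = 7.44×10^6 J; m = 183 lb = 83.01 kg.
v = 423.4 m/s
423.4 m/s × (1 km/h / 0.2778 m/s) = 1524 km/h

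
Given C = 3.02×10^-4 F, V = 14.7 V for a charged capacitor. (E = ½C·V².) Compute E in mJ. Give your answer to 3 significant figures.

Directly: E = ½CV².
C = 3.02×10^-4 F; V = 14.7 V.
E = 0.03263 J
0.03263 J × (1 mJ / 0.001000 J) = 32.63 mJ

32.6 mJ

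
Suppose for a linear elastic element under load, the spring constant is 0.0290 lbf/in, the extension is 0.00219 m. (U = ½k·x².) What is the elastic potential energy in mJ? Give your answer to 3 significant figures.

Directly: U = ½kx².
k = 0.0290 lbf/in = 5.079 N/m; x = 0.00219 m.
U = 1.218×10^-5 J
1.218×10^-5 J × (1 mJ / 0.001000 J) = 0.01218 mJ

0.0122 mJ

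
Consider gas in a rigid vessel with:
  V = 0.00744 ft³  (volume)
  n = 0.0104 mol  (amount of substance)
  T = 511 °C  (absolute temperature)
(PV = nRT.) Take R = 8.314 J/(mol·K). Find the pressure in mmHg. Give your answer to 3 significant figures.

P is given directly by: P = nRT/V.
V = 0.00744 ft³ = 2.107×10^-4 m³; n = 0.0104 mol; T = 511 °C = 784.1 K; R = 8.314 J/(mol·K).
P = 3.218×10^5 Pa
3.218×10^5 Pa × (1 mmHg / 133.3 Pa) = 2414 mmHg

2410 mmHg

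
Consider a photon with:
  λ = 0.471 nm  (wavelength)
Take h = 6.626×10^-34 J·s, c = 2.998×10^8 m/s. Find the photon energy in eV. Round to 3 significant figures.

Directly: E = hc/λ.
λ = 0.471 nm = 4.710×10^-10 m; h = 6.626×10^-34 J·s; c = 2.998×10^8 m/s.
E = 4.218×10^-16 J  (the unit combination reduces to kg·m²/s² = J)
4.218×10^-16 J × (1 eV / 1.602×10^-19 J) = 2632 eV

2630 eV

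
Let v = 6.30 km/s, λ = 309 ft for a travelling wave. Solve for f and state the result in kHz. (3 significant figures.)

0.0669 kHz

Solving v = f·λ for f: f = v/λ.
v = 6.30 km/s = 6300 m/s; λ = 309 ft = 94.18 m.
f = 66.89 Hz
66.89 Hz × (1 kHz / 1000 Hz) = 0.06689 kHz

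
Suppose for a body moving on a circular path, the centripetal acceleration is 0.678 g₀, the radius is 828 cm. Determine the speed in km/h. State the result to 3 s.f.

26.7 km/h

Solving a = v²/r for v: v = √(a·r).
a = 0.678 g₀ = 6.649 m/s²; r = 828 cm = 8.280 m.
v = 7.420 m/s
7.420 m/s × (1 km/h / 0.2778 m/s) = 26.71 km/h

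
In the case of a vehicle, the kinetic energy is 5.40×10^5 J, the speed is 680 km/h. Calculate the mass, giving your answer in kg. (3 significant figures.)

Solving KE = ½mv² for m: m = 2·KE/v².
KE = 5.40×10^5 J; v = 680 km/h = 188.9 m/s.
m = 30.27 kg

30.3 kg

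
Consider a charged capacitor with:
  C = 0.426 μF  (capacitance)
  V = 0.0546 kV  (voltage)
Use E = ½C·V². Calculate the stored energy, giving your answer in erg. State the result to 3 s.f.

Directly: E = ½CV².
C = 0.426 μF = 4.260×10^-7 F; V = 0.0546 kV = 54.60 V.
E = 6.350×10^-4 J
6.350×10^-4 J × (1 erg / 1.000×10^-7 J) = 6350 erg

6350 erg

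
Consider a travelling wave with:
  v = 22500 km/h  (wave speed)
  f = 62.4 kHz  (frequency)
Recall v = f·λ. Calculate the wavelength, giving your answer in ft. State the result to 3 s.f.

0.329 ft

Rearranging v = f·λ for λ: λ = v/f.
v = 22500 km/h = 6250 m/s; f = 62.4 kHz = 62400 Hz.
λ = 0.1002 m
0.1002 m × (1 ft / 0.3048 m) = 0.3286 ft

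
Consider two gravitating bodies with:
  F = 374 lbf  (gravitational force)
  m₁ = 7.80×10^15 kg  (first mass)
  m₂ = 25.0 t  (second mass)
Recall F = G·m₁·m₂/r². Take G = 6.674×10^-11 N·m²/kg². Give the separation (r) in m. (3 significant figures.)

2800 m

Rearranging F = G·m₁·m₂/r² for r: r = √(G·m₁m₂/F).
F = 374 lbf = 1664 N; m₁ = 7.80×10^15 kg; m₂ = 25.0 t = 25000 kg; G = 6.674×10^-11 N·m²/kg².
r = 2797 m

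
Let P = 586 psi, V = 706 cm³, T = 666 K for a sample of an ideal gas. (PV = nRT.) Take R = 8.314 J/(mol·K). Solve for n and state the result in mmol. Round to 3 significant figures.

515 mmol

From the ideal-gas law: n = PV/(RT).
P = 586 psi = 4.040×10^6 Pa; V = 706 cm³ = 7.060×10^-4 m³; T = 666 K; R = 8.314 J/(mol·K).
n = 0.5152 mol
0.5152 mol × (1 mmol / 0.001000 mol) = 515.2 mmol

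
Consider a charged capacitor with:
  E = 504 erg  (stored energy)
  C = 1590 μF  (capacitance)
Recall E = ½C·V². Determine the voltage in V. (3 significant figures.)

Solving E = ½C·V² for V: V = √(2E/C).
E = 504 erg = 5.040×10^-5 J; C = 1590 μF = 0.001590 F.
V = 0.2518 V

0.252 V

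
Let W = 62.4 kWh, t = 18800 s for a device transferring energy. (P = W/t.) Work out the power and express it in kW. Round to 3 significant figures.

Directly: P = W/t.
W = 62.4 kWh = 2.246×10^8 J; t = 18800 s.
P = 11949 W
11949 W × (1 kW / 1000 W) = 11.95 kW

11.9 kW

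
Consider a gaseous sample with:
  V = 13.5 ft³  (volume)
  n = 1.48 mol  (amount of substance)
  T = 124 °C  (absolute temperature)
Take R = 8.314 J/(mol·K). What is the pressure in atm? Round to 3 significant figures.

From the ideal-gas law: P = nRT/V.
V = 13.5 ft³ = 0.3823 m³; n = 1.48 mol; T = 124 °C = 397.1 K; R = 8.314 J/(mol·K).
P = 12783 Pa  (the unit combination reduces to kg/(m·s²) = Pa)
12783 Pa × (1 atm / 1.013×10^5 Pa) = 0.1262 atm

0.126 atm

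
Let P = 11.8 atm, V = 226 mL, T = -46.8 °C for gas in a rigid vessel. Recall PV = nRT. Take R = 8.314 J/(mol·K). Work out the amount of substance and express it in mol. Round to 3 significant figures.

From the ideal-gas law: n = PV/(RT).
P = 11.8 atm = 1.196×10^6 Pa; V = 226 mL = 2.260×10^-4 m³; T = -46.8 °C = 226.3 K; R = 8.314 J/(mol·K).
n = 0.1436 mol

0.144 mol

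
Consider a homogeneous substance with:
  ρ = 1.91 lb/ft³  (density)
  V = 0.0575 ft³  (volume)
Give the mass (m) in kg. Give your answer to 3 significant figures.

0.0498 kg

Rearranging ρ = m/V for m: m = ρV.
ρ = 1.91 lb/ft³ = 30.60 kg/m³; V = 0.0575 ft³ = 0.001628 m³.
m = 0.04982 kg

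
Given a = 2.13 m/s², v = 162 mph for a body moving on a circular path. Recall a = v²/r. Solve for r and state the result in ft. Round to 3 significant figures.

8080 ft

Rearranging: r = v²/a.
a = 2.13 m/s²; v = 162 mph = 72.42 m/s.
r = 2462 m
2462 m × (1 ft / 0.3048 m) = 8078 ft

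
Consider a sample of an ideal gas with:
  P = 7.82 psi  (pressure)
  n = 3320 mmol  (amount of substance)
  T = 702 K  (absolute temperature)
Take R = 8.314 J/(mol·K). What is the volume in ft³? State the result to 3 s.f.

Rearranging PV = nRT for V: V = nRT/P.
P = 7.82 psi = 53917 Pa; n = 3320 mmol = 3.320 mol; T = 702 K; R = 8.314 J/(mol·K).
V = 0.3594 m³
0.3594 m³ × (1 ft³ / 0.02832 m³) = 12.69 ft³

12.7 ft³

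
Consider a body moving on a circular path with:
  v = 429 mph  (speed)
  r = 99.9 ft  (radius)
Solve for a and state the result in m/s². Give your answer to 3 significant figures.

Directly: a = v²/r.
v = 429 mph = 191.8 m/s; r = 99.9 ft = 30.45 m.
a = 1208 m/s²

1210 m/s²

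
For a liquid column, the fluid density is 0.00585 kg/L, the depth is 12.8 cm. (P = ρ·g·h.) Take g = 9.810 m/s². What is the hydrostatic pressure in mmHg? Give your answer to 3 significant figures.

0.0551 mmHg

P is given directly by: P = ρgh.
ρ = 0.00585 kg/L = 5.850 kg/m³; h = 12.8 cm = 0.1280 m; g = 9.810 m/s².
P = 7.346 Pa  (the unit combination reduces to kg/(m·s²) = Pa)
7.346 Pa × (1 mmHg / 133.3 Pa) = 0.05510 mmHg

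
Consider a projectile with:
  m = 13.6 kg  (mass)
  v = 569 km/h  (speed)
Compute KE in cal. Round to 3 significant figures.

KE is given directly by: KE = ½mv².
m = 13.6 kg; v = 569 km/h = 158.1 m/s.
KE = 1.699×10^5 J
1.699×10^5 J × (1 cal / 4.184 J) = 40601 cal

40600 cal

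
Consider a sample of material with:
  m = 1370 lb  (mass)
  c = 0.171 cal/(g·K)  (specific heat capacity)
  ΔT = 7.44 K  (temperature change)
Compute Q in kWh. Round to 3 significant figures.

0.919 kWh

Q is given directly by: Q = mcΔT.
m = 1370 lb = 621.4 kg; c = 0.171 cal/(g·K) = 715.5 J/(kg·K); ΔT = 7.44 K.
Q = 3.308×10^6 J
3.308×10^6 J × (1 kWh / 3.600×10^6 J) = 0.9188 kWh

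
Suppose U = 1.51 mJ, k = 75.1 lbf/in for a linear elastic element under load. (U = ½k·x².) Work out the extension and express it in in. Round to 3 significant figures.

0.0189 in

Rearranging U = ½k·x² for x: x = √(2U/k).
U = 1.51 mJ = 0.001510 J; k = 75.1 lbf/in = 13152 N/m.
x = 4.792×10^-4 m
4.792×10^-4 m × (1 in / 0.02540 m) = 0.01887 in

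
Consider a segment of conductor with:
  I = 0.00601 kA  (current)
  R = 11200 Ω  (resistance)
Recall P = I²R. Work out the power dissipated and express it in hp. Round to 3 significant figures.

543 hp

P is given directly by: P = I²R.
I = 0.00601 kA = 6.010 A; R = 11200 Ω.
P = 4.045×10^5 W
4.045×10^5 W × (1 hp / 745.7 W) = 542.5 hp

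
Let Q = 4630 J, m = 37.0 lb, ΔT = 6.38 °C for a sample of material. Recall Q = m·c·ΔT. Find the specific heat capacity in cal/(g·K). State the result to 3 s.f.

0.0103 cal/(g·K)

Solving Q = m·c·ΔT for c: c = Q/(m·ΔT).
Q = 4630 J; m = 37.0 lb = 16.78 kg; ΔT = 6.38 °C = 6.380 K.
c = 43.24 J/(kg·K)
43.24 J/(kg·K) × (1 cal/(g·K) / 4184 J/(kg·K)) = 0.01033 cal/(g·K)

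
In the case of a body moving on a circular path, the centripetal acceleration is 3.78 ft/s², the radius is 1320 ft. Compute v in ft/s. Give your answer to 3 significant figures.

70.6 ft/s

Solving a = v²/r for v: v = √(a·r).
a = 3.78 ft/s² = 1.152 m/s²; r = 1320 ft = 402.3 m.
v = 21.53 m/s
21.53 m/s × (1 ft/s / 0.3048 m/s) = 70.64 ft/s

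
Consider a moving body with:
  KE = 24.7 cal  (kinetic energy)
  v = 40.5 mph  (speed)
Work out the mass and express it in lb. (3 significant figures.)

1.39 lb

Rearranging: m = 2·KE/v².
KE = 24.7 cal = 103.3 J; v = 40.5 mph = 18.11 m/s.
m = 0.6305 kg
0.6305 kg × (1 lb / 0.4536 kg) = 1.390 lb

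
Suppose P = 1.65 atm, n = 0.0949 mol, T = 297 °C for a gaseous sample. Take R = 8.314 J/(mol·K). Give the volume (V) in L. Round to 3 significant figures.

From the ideal-gas law: V = nRT/P.
P = 1.65 atm = 1.672×10^5 Pa; n = 0.0949 mol; T = 297 °C = 570.1 K; R = 8.314 J/(mol·K).
V = 0.002691 m³
0.002691 m³ × (1 L / 0.001000 m³) = 2.691 L

2.69 L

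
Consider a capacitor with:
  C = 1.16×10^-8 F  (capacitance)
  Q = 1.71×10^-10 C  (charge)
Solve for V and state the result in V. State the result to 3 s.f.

Rearranging: V = Q/C.
C = 1.16×10^-8 F; Q = 1.71×10^-10 C.
V = 0.01474 V

0.0147 V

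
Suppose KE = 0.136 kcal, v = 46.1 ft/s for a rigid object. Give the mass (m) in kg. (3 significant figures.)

5.76 kg

Solving KE = ½mv² for m: m = 2·KE/v².
KE = 0.136 kcal = 569.0 J; v = 46.1 ft/s = 14.05 m/s.
m = 5.764 kg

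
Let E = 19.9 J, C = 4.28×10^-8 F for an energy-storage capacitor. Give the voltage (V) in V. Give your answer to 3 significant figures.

30500 V

Rearranging: V = √(2E/C).
E = 19.9 J; C = 4.28×10^-8 F.
V = 30494 V  (the unit combination reduces to kg·m²/(A·s³) = V)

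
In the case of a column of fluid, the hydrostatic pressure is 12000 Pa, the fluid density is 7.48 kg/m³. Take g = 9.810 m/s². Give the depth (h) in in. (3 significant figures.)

6440 in

Rearranging P = ρ·g·h for h: h = P/(ρ·g).
P = 12000 Pa; ρ = 7.48 kg/m³; g = 9.810 m/s².
h = 163.5 m
163.5 m × (1 in / 0.02540 m) = 6438 in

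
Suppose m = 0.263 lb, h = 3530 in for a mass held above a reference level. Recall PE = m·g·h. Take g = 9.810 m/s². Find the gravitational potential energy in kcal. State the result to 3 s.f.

0.0251 kcal

Directly: PE = mgh.
m = 0.263 lb = 0.1193 kg; h = 3530 in = 89.66 m; g = 9.810 m/s².
PE = 104.9 J  (the unit combination reduces to kg·m²/s² = J)
104.9 J × (1 kcal / 4184 J) = 0.02508 kcal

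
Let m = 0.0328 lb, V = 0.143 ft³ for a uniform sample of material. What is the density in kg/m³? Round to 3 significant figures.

3.67 kg/m³

Directly: ρ = m/V.
m = 0.0328 lb = 0.01488 kg; V = 0.143 ft³ = 0.004049 m³.
ρ = 3.674 kg/m³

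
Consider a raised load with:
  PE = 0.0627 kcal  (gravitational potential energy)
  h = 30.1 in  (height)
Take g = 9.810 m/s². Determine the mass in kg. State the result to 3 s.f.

35.0 kg

Rearranging: m = PE/(g·h).
PE = 0.0627 kcal = 262.3 J; h = 30.1 in = 0.7645 m; g = 9.810 m/s².
m = 34.98 kg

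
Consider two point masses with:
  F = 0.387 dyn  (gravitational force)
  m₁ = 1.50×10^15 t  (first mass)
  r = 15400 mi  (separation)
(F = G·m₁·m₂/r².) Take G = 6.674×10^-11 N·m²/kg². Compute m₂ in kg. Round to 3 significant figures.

23.7 kg

From Newton's law of gravitation: m₂ = F·r²/(G·m₁).
F = 0.387 dyn = 3.870×10^-6 N; m₁ = 1.50×10^15 t = 1.500×10^18 kg; r = 15400 mi = 2.478×10^7 m; G = 6.674×10^-11 N·m²/kg².
m₂ = 23.75 kg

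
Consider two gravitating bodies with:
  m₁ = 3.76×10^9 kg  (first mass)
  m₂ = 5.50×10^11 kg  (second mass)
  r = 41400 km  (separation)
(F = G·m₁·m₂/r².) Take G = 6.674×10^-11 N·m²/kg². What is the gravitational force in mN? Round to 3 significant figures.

0.0805 mN

F is given directly by: F = Gm₁m₂/r².
m₁ = 3.76×10^9 kg; m₂ = 5.50×10^11 kg; r = 41400 km = 4.140×10^7 m; G = 6.674×10^-11 N·m²/kg².
F = 8.053×10^-5 N  (the unit combination reduces to kg·m/s² = N)
8.053×10^-5 N × (1 mN / 0.001000 N) = 0.08053 mN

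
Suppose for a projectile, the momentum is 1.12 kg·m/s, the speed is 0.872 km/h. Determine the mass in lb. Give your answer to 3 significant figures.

10.2 lb

Rearranging p = m·v for m: m = p/v.
p = 1.12 kg·m/s; v = 0.872 km/h = 0.2422 m/s.
m = 4.624 kg
4.624 kg × (1 lb / 0.4536 kg) = 10.19 lb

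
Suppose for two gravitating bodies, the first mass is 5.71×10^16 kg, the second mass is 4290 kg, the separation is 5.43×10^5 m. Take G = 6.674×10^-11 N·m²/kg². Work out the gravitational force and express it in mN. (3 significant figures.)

Directly: F = Gm₁m₂/r².
m₁ = 5.71×10^16 kg; m₂ = 4290 kg; r = 5.43×10^5 m; G = 6.674×10^-11 N·m²/kg².
F = 0.05545 N
0.05545 N × (1 mN / 0.001000 N) = 55.45 mN

55.4 mN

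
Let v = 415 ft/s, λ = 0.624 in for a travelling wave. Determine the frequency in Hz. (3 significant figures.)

Rearranging v = f·λ for f: f = v/λ.
v = 415 ft/s = 126.5 m/s; λ = 0.624 in = 0.01585 m.
f = 7981 Hz

7980 Hz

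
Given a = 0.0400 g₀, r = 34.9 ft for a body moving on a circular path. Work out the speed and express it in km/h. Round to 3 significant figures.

7.35 km/h

Solving a = v²/r for v: v = √(a·r).
a = 0.0400 g₀ = 0.3923 m/s²; r = 34.9 ft = 10.64 m.
v = 2.043 m/s
2.043 m/s × (1 km/h / 0.2778 m/s) = 7.354 km/h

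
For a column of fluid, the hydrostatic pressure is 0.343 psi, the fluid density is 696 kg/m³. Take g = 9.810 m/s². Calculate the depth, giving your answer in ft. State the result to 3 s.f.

Rearranging P = ρ·g·h for h: h = P/(ρ·g).
P = 0.343 psi = 2365 Pa; ρ = 696 kg/m³; g = 9.810 m/s².
h = 0.3464 m
0.3464 m × (1 ft / 0.3048 m) = 1.136 ft

1.14 ft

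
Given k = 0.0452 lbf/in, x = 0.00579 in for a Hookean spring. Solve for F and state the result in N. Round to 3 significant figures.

From Hooke's law: F = kx.
k = 0.0452 lbf/in = 7.916 N/m; x = 0.00579 in = 1.471×10^-4 m.
F = 0.001164 N  (the unit combination reduces to kg·m/s² = N)

0.00116 N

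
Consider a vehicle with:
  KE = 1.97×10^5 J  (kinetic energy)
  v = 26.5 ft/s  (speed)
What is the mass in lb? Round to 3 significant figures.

13300 lb

Rearranging: m = 2·KE/v².
KE = 1.97×10^5 J; v = 26.5 ft/s = 8.077 m/s.
m = 6039 kg
6039 kg × (1 lb / 0.4536 kg) = 13314 lb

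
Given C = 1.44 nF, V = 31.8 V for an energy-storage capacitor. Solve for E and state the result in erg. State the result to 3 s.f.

Directly: E = ½CV².
C = 1.44 nF = 1.440×10^-9 F; V = 31.8 V.
E = 7.281×10^-7 J  (the unit combination reduces to kg·m²/s² = J)
7.281×10^-7 J × (1 erg / 1.000×10^-7 J) = 7.281 erg

7.28 erg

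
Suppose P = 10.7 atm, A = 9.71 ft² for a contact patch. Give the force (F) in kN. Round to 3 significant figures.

Rearranging P = F/A for F: F = P·A.
P = 10.7 atm = 1.084×10^6 Pa; A = 9.71 ft² = 0.9021 m².
F = 9.780×10^5 N  (the unit combination reduces to kg·m/s² = N)
9.780×10^5 N × (1 kN / 1000 N) = 978.0 kN

978 kN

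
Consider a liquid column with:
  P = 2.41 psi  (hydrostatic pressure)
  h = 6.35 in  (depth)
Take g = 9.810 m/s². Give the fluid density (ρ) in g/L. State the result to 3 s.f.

10500 g/L

Solving P = ρ·g·h for ρ: ρ = P/(g·h).
P = 2.41 psi = 16616 Pa; h = 6.35 in = 0.1613 m; g = 9.810 m/s².
ρ = 10502 kg/m³
Since 1 g/L = 1 kg/m³, 10502 g/L.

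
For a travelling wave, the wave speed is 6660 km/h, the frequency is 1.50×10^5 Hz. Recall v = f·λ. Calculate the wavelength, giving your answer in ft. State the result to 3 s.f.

Rearranging: λ = v/f.
v = 6660 km/h = 1850 m/s; f = 1.50×10^5 Hz.
λ = 0.01233 m
0.01233 m × (1 ft / 0.3048 m) = 0.04046 ft

0.0405 ft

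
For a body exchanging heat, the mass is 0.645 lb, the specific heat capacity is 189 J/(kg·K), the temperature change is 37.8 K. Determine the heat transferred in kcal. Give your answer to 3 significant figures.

Directly: Q = mcΔT.
m = 0.645 lb = 0.2926 kg; c = 189 J/(kg·K); ΔT = 37.8 K.
Q = 2090 J
2090 J × (1 kcal / 4184 J) = 0.4996 kcal

0.500 kcal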